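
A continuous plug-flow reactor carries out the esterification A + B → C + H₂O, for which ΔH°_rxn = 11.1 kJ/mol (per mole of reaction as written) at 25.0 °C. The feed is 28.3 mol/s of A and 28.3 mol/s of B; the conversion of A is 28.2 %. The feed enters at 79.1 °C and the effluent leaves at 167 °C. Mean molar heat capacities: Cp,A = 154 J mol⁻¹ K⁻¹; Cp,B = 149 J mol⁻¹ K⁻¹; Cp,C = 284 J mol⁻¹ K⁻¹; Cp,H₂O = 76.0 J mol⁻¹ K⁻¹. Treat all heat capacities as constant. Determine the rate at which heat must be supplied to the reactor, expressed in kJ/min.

Q_in = 54400 kJ/min

Extent of reaction ξ = 0.282 × 28.3 = 7.9806 mol/s
Reaction term: ξ·ΔH°_rxn = 7.9806 × 11.1 = 88.585 kJ/s
Sensible, feed 79.1→25 °C: -463.9 kJ/s
Outlet flows (mol/s): A 20.319, B 20.319, C 7.9806, H₂O 7.9806
Sensible, products 25→167 °C: 1282.2 kJ/s
Q = ΔH = 906.91 kJ/s = 906.91 kW
Heat supplied = 54415 kJ/min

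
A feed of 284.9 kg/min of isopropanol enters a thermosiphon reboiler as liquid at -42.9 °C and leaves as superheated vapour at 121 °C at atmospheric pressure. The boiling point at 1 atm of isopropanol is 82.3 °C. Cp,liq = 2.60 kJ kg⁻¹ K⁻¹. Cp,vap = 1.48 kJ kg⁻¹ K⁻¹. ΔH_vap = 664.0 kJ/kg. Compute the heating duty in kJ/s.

Q = 4970 kJ/s

liquid -42.9→82.3 °C: 325.52 kJ/kg
vaporisation at 82.3 °C: 664 kJ/kg
vapour 82.3→121 °C: 57.276 kJ/kg
Δh = 325.52 + 664 + 57.276 = 1046.8 kJ/kg
Q = ṁ·Δh = 284.9 kg/min × 1046.8 kJ/kg = 298230 kJ/min
|Q| = 4970.5 kW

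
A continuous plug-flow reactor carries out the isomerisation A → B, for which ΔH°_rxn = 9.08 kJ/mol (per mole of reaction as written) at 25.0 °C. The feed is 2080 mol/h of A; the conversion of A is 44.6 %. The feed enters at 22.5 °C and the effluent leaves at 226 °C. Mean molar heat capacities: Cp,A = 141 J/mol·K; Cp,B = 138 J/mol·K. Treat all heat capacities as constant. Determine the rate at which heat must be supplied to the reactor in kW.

Extent of reaction ξ = 0.446 × 2080 = 927.68 mol/h
Reaction term: ξ·ΔH°_rxn = 927.68 × 9.08 = 8423.3 kJ/h
Sensible, feed 22.5→25 °C: 733.2 kJ/h
Outlet flows (mol/h): A 1152.3, B 927.68
Sensible, products 25→226 °C: 58390 kJ/h
Q = ΔH = 67546 kJ/h = 18.763 kW
Heat supplied = 18.763 kW

Q_in = 18.8 kW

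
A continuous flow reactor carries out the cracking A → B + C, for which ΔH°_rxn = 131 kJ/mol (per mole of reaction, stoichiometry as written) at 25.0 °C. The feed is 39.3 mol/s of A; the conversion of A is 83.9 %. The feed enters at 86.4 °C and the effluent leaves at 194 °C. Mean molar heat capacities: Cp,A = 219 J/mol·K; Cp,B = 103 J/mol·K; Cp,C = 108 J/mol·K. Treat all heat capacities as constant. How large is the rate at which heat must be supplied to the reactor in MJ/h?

Q_in = 18700 MJ/h

Extent of reaction ξ = 0.839 × 39.3 = 32.973 mol/s
Reaction term: ξ·ΔH°_rxn = 32.973 × 131 = 4319.4 kJ/s
Sensible, feed 86.4→25 °C: -528.45 kJ/s
Outlet flows (mol/s): A 6.3273, B 32.973, C 32.973
Sensible, products 25→194 °C: 1410 kJ/s
Q = ΔH = 5200.9 kJ/s = 5200.9 kW
Heat supplied = 18723 MJ/h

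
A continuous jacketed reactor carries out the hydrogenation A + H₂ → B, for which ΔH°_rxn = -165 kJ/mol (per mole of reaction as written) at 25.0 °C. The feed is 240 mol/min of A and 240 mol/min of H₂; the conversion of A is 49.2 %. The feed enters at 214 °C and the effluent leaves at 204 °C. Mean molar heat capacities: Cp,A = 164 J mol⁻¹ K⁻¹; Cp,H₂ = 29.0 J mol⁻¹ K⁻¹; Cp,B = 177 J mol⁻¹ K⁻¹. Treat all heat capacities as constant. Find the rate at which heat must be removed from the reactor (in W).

Extent of reaction ξ = 0.492 × 240 = 118.08 mol/min
Reaction term: ξ·ΔH°_rxn = 118.08 × -165 = -19483 kJ/min
Sensible, feed 214→25 °C: -8754.5 kJ/min
Outlet flows (mol/min): A 121.92, H₂ 121.92, B 118.08
Sensible, products 25→204 °C: 7953.1 kJ/min
Q = ΔH = -20285 kJ/min = -338.08 kW
Heat removed = 338080 W

Q_out = 338000 W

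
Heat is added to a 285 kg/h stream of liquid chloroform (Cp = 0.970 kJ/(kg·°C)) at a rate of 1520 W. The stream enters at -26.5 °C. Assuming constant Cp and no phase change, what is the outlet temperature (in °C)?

Q = 1520 W = 5472 kJ/h
ΔT = Q/(ṁ·Cp) = 5472/(285×0.970) = 19.794 K
T_out = -26.5 + 19.794 = -6.7062 °C

T_out = -6.71 °C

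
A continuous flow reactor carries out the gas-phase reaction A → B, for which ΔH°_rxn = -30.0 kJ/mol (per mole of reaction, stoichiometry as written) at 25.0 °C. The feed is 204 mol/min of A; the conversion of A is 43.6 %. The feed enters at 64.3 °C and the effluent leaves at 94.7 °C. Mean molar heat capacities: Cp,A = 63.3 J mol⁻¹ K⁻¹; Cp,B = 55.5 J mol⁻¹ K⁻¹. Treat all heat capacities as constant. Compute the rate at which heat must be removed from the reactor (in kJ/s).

Q_out = 38.7 kJ/s

Extent of reaction ξ = 0.436 × 204 = 88.944 mol/min
Reaction term: ξ·ΔH°_rxn = 88.944 × -30.0 = -2668.3 kJ/min
Sensible, feed 64.3→25 °C: -507.49 kJ/min
Outlet flows (mol/min): A 115.06, B 88.944
Sensible, products 25→94.7 °C: 851.69 kJ/min
Q = ΔH = -2324.1 kJ/min = -38.735 kW
Heat removed = 38.735 kJ/s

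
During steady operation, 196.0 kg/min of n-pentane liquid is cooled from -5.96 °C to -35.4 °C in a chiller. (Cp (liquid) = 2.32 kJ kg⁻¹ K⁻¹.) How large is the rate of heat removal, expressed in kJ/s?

Q_c = 223 kJ/s

Q = ṁ·Cp·ΔT = 196.0 × 2.32 × (-35.4 − -5.96) = -13387 kJ/min
Converting: 13387 / 60 s = 223.12 kW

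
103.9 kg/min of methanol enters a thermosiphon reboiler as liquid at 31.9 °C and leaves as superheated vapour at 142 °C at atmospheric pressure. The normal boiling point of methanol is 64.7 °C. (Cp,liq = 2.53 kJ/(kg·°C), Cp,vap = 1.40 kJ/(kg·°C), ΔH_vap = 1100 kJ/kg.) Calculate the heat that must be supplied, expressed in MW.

liquid 31.9→64.7 °C: 82.984 kJ/kg
vaporisation at 64.7 °C: 1100 kJ/kg
vapour 64.7→142 °C: 108.22 kJ/kg
Δh = 82.984 + 1100 + 108.22 = 1291.2 kJ/kg
Q = ṁ·Δh = 103.9 kg/min × 1291.2 kJ/kg = 134160 kJ/min
|Q| = 2235.9 kW = 2.2359 MW

Q = 2.24 MW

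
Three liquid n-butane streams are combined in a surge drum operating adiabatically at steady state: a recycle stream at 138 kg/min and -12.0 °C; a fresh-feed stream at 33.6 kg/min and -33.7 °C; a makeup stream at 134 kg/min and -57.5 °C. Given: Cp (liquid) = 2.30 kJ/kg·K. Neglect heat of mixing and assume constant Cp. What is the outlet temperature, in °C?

Adiabatic, steady state ⇒ Σ ṁᵢCp,ᵢ(T_out − Tᵢ) = 0
T_out = Σ ṁᵢCp,ᵢTᵢ / Σ ṁᵢCp,ᵢ
      = -24135 / 702.88 = -34.337 °C

T_out = -34.3 °C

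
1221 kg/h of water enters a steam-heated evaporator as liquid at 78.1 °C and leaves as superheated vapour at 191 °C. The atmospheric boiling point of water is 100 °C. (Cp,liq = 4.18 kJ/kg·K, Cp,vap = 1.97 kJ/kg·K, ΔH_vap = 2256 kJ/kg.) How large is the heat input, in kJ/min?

liquid 78.1→100 °C: 91.542 kJ/kg
vaporisation at 100 °C: 2256 kJ/kg
vapour 100→191 °C: 179.27 kJ/kg
Δh = 91.542 + 2256 + 179.27 = 2526.8 kJ/kg
Q = ṁ·Δh = 1221 kg/h × 2526.8 kJ/kg = 3.0852e+06 kJ/h
|Q| = 857.01 kW = 51421 kJ/min

Q = 51400 kJ/min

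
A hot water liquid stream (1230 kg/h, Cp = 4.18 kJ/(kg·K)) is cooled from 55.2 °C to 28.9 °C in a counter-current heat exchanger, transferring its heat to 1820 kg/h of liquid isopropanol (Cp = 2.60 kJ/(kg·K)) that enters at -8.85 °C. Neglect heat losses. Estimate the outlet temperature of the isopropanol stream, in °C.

T_c,out = 19.7 °C

Heat released by hot stream: Q = 1230 × 4.18 × (55.2 − 28.9) = 135220 kJ/h
Energy balance on cold side (adiabatic exchanger): Q = ṁ_c·Cp_c·(T_c,out − T_c,in)
T_c,out = -8.85 + 135220/(1820 × 2.60) = 19.725 °C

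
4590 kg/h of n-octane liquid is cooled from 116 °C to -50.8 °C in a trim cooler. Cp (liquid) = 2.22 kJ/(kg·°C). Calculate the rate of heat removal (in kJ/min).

Q = ṁ·Cp·ΔT = 4590 × 2.22 × (-50.8 − 116) = -1.6997e+06 kJ/h
Converting: 1.6997e+06 / 3600 s = 472.13 kW
Cooling duty = 28328 kJ/min

Q_c = 28300 kJ/min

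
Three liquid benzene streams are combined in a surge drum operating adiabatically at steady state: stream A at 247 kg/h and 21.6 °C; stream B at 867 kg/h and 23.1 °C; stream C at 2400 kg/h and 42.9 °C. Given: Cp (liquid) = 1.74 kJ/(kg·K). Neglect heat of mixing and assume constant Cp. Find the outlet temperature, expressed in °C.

Adiabatic, steady state ⇒ Σ ṁᵢCp,ᵢ(T_out − Tᵢ) = 0
T_out = Σ ṁᵢCp,ᵢTᵢ / Σ ṁᵢCp,ᵢ
      = 223280 / 6114.4 = 36.518 °C

T_out = 36.5 °C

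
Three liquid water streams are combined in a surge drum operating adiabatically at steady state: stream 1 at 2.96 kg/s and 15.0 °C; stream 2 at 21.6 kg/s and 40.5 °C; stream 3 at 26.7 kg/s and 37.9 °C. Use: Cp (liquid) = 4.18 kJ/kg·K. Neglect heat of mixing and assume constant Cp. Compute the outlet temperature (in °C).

T_out = 37.7 °C

No heat crosses the boundary, so H_out = H_in.
T_out = Σ ṁᵢCp,ᵢTᵢ / Σ ṁᵢCp,ᵢ
      = 8072.1 / 214.27 = 37.673 °C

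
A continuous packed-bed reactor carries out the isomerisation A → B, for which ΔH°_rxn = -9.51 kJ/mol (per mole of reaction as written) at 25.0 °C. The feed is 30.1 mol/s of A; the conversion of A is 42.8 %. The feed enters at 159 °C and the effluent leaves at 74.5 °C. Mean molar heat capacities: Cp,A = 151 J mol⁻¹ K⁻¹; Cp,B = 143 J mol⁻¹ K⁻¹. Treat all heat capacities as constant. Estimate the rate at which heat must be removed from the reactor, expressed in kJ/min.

Q_out = 30700 kJ/min

Extent of reaction ξ = 0.428 × 30.1 = 12.883 mol/s
Reaction term: ξ·ΔH°_rxn = 12.883 × -9.51 = -122.52 kJ/s
Sensible, feed 159→25 °C: -609.04 kJ/s
Outlet flows (mol/s): A 17.217, B 12.883
Sensible, products 25→74.5 °C: 219.88 kJ/s
Q = ΔH = -511.68 kJ/s = -511.68 kW
Heat removed = 30701 kJ/min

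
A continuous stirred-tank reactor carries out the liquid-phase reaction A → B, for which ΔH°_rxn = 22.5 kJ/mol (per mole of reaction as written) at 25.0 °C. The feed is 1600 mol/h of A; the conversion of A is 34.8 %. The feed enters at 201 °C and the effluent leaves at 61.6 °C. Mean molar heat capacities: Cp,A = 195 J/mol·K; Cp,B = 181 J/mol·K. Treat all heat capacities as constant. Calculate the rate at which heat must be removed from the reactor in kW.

Extent of reaction ξ = 0.348 × 1600 = 556.8 mol/h
Reaction term: ξ·ΔH°_rxn = 556.8 × 22.5 = 12528 kJ/h
Sensible, feed 201→25 °C: -54912 kJ/h
Outlet flows (mol/h): A 1043.2, B 556.8
Sensible, products 25→61.6 °C: 11134 kJ/h
Q = ΔH = -31250 kJ/h = -8.6806 kW
Heat removed = 8.6806 kW

Q_out = 8.68 kW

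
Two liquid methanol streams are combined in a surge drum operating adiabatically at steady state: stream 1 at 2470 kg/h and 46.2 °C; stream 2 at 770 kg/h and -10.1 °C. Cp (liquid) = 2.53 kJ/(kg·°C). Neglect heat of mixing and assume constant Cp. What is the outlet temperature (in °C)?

Adiabatic, steady state ⇒ Σ ṁᵢCp,ᵢ(T_out − Tᵢ) = 0
Σ ṁᵢCp,ᵢTᵢ = 2470×2.53×46.2 + 770×2.53×-10.1 = 269030
Σ ṁᵢCp,ᵢ = 2470×2.53 + 770×2.53 = 8197.2
T_out = 269030 / 8197.2 = 32.82 °C

T_out = 32.8 °C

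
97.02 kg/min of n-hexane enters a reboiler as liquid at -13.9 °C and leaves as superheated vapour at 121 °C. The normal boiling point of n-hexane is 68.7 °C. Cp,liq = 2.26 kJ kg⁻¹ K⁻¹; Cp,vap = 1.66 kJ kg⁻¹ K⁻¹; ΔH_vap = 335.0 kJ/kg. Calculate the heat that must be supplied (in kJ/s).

liquid -13.9→68.7 °C: 186.68 kJ/kg
vaporisation at 68.7 °C: 335 kJ/kg
vapour 68.7→121 °C: 86.818 kJ/kg
Δh = 186.68 + 335 + 86.818 = 608.49 kJ/kg
Q = ṁ·Δh = 97.02 kg/min × 608.49 kJ/kg = 59036 kJ/min
|Q| = 983.93 kW

Q = 984 kJ/s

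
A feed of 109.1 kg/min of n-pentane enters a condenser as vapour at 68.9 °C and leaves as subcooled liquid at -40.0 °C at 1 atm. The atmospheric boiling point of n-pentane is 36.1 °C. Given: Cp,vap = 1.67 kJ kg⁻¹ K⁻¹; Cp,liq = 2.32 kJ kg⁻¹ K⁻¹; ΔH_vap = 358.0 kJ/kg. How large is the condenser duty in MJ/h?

Q_c = 3860 MJ/h

vapour 68.9→36.1 °C: -54.776 kJ/kg
condensation at 36.1 °C: -358 kJ/kg
liquid 36.1→-40.0 °C: -176.55 kJ/kg
Δh = -54.776 + -358 + -176.55 = -589.33 kJ/kg
Q = ṁ·Δh = 109.1 kg/min × -589.33 kJ/kg = -64296 kJ/min
|Q| = 1071.6 kW = 3857.7 MJ/h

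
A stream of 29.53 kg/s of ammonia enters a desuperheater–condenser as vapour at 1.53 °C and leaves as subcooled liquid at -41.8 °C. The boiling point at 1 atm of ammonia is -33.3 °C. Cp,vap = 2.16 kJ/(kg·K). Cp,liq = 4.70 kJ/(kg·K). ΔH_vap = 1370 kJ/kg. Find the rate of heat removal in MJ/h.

vapour 1.53→-33.3 °C: -75.233 kJ/kg
condensation at -33.3 °C: -1370 kJ/kg
liquid -33.3→-41.8 °C: -39.95 kJ/kg
Δh = -75.233 + -1370 + -39.95 = -1485.2 kJ/kg
Q = ṁ·Δh = 29.53 kg/s × -1485.2 kJ/kg = -43857 kJ/s
|Q| = 43857 kW = 157890 MJ/h

Q_c = 158000 MJ/h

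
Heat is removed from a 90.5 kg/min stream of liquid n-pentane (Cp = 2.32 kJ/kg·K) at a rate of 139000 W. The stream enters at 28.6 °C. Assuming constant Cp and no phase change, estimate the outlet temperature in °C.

T_out = -11.1 °C

Q = 139000 W = 8340 kJ/min
ΔT = Q/(ṁ·Cp) = 8340/(90.5×2.32) = 39.722 K
T_out = 28.6 − 39.722 = -11.122 °C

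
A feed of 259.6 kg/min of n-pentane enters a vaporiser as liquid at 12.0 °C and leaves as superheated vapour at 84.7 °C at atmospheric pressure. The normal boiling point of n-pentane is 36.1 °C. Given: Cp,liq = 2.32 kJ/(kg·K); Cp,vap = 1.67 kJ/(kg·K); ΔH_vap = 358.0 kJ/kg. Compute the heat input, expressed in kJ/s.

liquid 12.0→36.1 °C: 55.912 kJ/kg
vaporisation at 36.1 °C: 358 kJ/kg
vapour 36.1→84.7 °C: 81.162 kJ/kg
Δh = 55.912 + 358 + 81.162 = 495.07 kJ/kg
Q = ṁ·Δh = 259.6 kg/min × 495.07 kJ/kg = 128520 kJ/min
|Q| = 2142 kW

Q = 2140 kJ/s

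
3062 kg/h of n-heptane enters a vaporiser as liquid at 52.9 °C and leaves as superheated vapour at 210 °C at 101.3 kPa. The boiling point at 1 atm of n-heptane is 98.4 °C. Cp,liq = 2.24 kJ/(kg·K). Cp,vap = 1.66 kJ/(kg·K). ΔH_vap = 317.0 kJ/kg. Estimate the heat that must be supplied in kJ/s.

liquid 52.9→98.4 °C: 101.92 kJ/kg
vaporisation at 98.4 °C: 317 kJ/kg
vapour 98.4→210 °C: 185.26 kJ/kg
Δh = 101.92 + 317 + 185.26 = 604.18 kJ/kg
Q = ṁ·Δh = 3062 kg/h × 604.18 kJ/kg = 1.85e+06 kJ/h
|Q| = 513.89 kW

Q = 514 kJ/s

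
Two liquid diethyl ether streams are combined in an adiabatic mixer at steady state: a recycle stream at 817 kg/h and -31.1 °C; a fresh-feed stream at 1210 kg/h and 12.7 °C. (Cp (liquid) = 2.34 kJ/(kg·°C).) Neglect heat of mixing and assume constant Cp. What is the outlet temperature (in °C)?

T_out = -4.95 °C

Adiabatic, steady state ⇒ Σ ṁᵢCp,ᵢ(T_out − Tᵢ) = 0
T_out = Σ ṁᵢCp,ᵢTᵢ / Σ ṁᵢCp,ᵢ
      = -23498 / 4743.2 = -4.954 °C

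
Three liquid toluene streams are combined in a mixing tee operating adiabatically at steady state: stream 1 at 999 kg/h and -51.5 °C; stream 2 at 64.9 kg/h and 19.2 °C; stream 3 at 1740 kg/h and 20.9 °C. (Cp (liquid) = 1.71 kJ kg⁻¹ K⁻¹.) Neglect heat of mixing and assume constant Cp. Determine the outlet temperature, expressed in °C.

Adiabatic, steady state ⇒ Σ ṁᵢCp,ᵢ(T_out − Tᵢ) = 0
Σ ṁᵢCp,ᵢTᵢ = 999×1.71×-51.5 + 64.9×1.71×19.2 + 1740×1.71×20.9 = -23660
Σ ṁᵢCp,ᵢ = 999×1.71 + 64.9×1.71 + 1740×1.71 = 4794.7
T_out = -23660 / 4794.7 = -4.9347 °C

T_out = -4.93 °C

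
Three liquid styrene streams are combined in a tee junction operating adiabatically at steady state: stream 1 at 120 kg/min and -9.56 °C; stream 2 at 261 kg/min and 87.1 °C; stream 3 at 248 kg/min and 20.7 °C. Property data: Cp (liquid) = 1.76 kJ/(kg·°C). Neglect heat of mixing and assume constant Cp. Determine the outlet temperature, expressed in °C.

Adiabatic, steady state ⇒ Σ ṁᵢCp,ᵢ(T_out − Tᵢ) = 0
T_out = Σ ṁᵢCp,ᵢTᵢ / Σ ṁᵢCp,ᵢ
      = 47026 / 1107 = 42.479 °C

T_out = 42.5 °C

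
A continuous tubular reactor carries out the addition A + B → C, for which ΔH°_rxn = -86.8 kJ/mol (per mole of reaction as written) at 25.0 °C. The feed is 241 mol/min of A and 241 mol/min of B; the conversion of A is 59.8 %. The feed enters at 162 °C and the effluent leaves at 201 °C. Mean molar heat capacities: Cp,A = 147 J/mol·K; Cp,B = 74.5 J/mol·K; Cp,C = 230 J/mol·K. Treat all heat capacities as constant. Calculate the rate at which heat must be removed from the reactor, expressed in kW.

Extent of reaction ξ = 0.598 × 241 = 144.12 mol/min
Reaction term: ξ·ΔH°_rxn = 144.12 × -86.8 = -12509 kJ/min
Sensible, feed 162→25 °C: -7313.3 kJ/min
Outlet flows (mol/min): A 96.882, B 96.882, C 144.12
Sensible, products 25→201 °C: 9610.7 kJ/min
Q = ΔH = -10212 kJ/min = -170.2 kW
Heat removed = 170.2 kW

Q_out = 170 kW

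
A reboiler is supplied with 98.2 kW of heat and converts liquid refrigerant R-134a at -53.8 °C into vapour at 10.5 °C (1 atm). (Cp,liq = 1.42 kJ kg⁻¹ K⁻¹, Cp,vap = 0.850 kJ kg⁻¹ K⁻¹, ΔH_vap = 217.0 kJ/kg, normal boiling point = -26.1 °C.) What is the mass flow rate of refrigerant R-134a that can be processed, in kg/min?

Δh = 1.42×(-26.1−-53.8) + 217.0 + 0.850×(10.5−-26.1) = 287.44 kJ/kg
Q = 98.2 kW = 98.2 kJ/s = 5892 kJ/min
ṁ = Q/Δh = 5892 / 287.44 = 20.498 kg/min

ṁ = 20.5 kg/min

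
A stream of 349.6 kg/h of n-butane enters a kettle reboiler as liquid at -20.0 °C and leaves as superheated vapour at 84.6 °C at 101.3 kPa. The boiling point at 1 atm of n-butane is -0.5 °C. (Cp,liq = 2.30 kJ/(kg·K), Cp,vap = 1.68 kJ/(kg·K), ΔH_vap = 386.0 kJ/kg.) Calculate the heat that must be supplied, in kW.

Q = 55.7 kW

liquid -20.0→-0.5 °C: 44.85 kJ/kg
vaporisation at -0.5 °C: 386 kJ/kg
vapour -0.5→84.6 °C: 142.97 kJ/kg
Δh = 44.85 + 386 + 142.97 = 573.82 kJ/kg
Q = ṁ·Δh = 349.6 kg/h × 573.82 kJ/kg = 200610 kJ/h
|Q| = 55.724 kW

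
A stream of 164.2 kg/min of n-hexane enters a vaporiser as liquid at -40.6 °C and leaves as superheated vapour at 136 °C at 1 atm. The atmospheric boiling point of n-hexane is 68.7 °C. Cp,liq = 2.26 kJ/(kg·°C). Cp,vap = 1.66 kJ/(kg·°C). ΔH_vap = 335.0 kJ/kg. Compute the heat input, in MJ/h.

Q = 6830 MJ/h

liquid -40.6→68.7 °C: 247.02 kJ/kg
vaporisation at 68.7 °C: 335 kJ/kg
vapour 68.7→136 °C: 111.72 kJ/kg
Δh = 247.02 + 335 + 111.72 = 693.74 kJ/kg
Q = ṁ·Δh = 164.2 kg/min × 693.74 kJ/kg = 113910 kJ/min
|Q| = 1898.5 kW = 6834.7 MJ/h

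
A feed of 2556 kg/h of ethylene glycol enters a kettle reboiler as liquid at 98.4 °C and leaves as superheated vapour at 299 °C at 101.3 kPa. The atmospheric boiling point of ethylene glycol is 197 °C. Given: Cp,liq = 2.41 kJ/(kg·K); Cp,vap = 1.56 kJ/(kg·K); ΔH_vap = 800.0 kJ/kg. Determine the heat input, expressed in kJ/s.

liquid 98.4→197 °C: 237.63 kJ/kg
vaporisation at 197 °C: 800 kJ/kg
vapour 197→299 °C: 159.12 kJ/kg
Δh = 237.63 + 800 + 159.12 = 1196.7 kJ/kg
Q = ṁ·Δh = 2556 kg/h × 1196.7 kJ/kg = 3.0589e+06 kJ/h
|Q| = 849.69 kW

Q = 850 kJ/s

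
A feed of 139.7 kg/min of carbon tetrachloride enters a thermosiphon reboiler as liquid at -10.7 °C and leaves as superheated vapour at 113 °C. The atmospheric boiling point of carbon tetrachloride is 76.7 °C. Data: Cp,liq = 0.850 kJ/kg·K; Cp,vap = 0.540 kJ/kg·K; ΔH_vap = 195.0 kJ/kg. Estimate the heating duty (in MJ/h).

liquid -10.7→76.7 °C: 74.29 kJ/kg
vaporisation at 76.7 °C: 195 kJ/kg
vapour 76.7→113 °C: 19.602 kJ/kg
Δh = 74.29 + 195 + 19.602 = 288.89 kJ/kg
Q = ṁ·Δh = 139.7 kg/min × 288.89 kJ/kg = 40358 kJ/min
|Q| = 672.64 kW = 2421.5 MJ/h

Q = 2420 MJ/h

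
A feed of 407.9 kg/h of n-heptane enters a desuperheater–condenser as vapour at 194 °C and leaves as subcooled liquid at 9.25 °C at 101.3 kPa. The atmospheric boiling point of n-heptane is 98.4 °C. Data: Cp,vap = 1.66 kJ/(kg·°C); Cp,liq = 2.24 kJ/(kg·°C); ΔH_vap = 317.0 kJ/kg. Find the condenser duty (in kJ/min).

vapour 194→98.4 °C: -158.7 kJ/kg
condensation at 98.4 °C: -317 kJ/kg
liquid 98.4→9.25 °C: -199.7 kJ/kg
Δh = -158.7 + -317 + -199.7 = -675.39 kJ/kg
Q = ṁ·Δh = 407.9 kg/h × -675.39 kJ/kg = -275490 kJ/h
|Q| = 76.526 kW = 4591.5 kJ/min

Q_c = 4590 kJ/min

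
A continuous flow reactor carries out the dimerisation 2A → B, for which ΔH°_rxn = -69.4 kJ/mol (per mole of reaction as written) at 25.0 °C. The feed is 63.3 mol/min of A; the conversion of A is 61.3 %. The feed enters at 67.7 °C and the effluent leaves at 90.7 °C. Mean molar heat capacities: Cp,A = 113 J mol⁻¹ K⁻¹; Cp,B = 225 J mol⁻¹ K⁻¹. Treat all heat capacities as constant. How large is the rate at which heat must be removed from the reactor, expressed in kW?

Extent of reaction ξ = 0.613 × 63.3 / 2 = 19.401 mol/min
Reaction term: ξ·ΔH°_rxn = 19.401 × -69.4 = -1346.5 kJ/min
Sensible, feed 67.7→25 °C: -305.43 kJ/min
Outlet flows (mol/min): A 24.497, B 19.401
Sensible, products 25→90.7 °C: 468.67 kJ/min
Q = ΔH = -1183.2 kJ/min = -19.72 kW
Heat removed = 19.72 kW

Q_out = 19.7 kW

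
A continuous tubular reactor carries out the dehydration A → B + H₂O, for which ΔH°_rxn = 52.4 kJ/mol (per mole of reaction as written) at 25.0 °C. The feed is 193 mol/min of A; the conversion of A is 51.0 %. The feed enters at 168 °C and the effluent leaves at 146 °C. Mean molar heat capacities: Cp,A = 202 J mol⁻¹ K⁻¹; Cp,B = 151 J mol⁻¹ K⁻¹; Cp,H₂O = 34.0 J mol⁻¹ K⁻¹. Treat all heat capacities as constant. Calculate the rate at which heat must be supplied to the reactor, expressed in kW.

Q_in = 68.3 kW

Extent of reaction ξ = 0.510 × 193 = 98.43 mol/min
Reaction term: ξ·ΔH°_rxn = 98.43 × 52.4 = 5157.7 kJ/min
Sensible, feed 168→25 °C: -5575 kJ/min
Outlet flows (mol/min): A 94.57, B 98.43, H₂O 98.43
Sensible, products 25→146 °C: 4514.8 kJ/min
Q = ΔH = 4097.6 kJ/min = 68.293 kW
Heat supplied = 68.293 kW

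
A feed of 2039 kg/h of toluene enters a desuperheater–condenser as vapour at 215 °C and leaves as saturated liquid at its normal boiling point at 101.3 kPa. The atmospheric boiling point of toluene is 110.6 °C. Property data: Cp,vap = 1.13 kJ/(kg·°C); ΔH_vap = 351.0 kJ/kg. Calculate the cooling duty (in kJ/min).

vapour 215→110.6 °C: -117.97 kJ/kg
condensation at 110.6 °C: -351 kJ/kg
Δh = -117.97 + -351 = -468.97 kJ/kg
Q = ṁ·Δh = 2039 kg/h × -468.97 kJ/kg = -956230 kJ/h
|Q| = 265.62 kW = 15937 kJ/min

Q_c = 15900 kJ/min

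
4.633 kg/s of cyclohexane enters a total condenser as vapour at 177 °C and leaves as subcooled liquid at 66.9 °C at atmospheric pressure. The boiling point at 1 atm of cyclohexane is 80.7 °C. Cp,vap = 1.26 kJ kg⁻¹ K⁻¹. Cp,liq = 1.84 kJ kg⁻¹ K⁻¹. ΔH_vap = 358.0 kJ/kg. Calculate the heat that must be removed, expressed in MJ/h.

vapour 177→80.7 °C: -121.34 kJ/kg
condensation at 80.7 °C: -358 kJ/kg
liquid 80.7→66.9 °C: -25.392 kJ/kg
Δh = -121.34 + -358 + -25.392 = -504.73 kJ/kg
Q = ṁ·Δh = 4.633 kg/s × -504.73 kJ/kg = -2338.4 kJ/s
|Q| = 2338.4 kW = 8418.3 MJ/h

Q_c = 8420 MJ/h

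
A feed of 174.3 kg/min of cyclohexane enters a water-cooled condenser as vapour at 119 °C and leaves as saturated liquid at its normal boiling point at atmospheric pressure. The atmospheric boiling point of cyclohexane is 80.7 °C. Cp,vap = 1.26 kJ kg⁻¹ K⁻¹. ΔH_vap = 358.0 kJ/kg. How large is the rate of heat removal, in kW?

vapour 119→80.7 °C: -48.258 kJ/kg
condensation at 80.7 °C: -358 kJ/kg
Δh = -48.258 + -358 = -406.26 kJ/kg
Q = ṁ·Δh = 174.3 kg/min × -406.26 kJ/kg = -70811 kJ/min
|Q| = 1180.2 kW

Q_c = 1180 kW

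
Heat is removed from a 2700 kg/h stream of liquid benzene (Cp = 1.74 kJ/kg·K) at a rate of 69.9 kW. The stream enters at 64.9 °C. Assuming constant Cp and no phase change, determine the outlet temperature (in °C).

T_out = 11.3 °C

Q = 69.9 kW = 251640 kJ/h
ΔT = Q/(ṁ·Cp) = 251640/(2700×1.74) = 53.563 K
T_out = 64.9 − 53.563 = 11.337 °C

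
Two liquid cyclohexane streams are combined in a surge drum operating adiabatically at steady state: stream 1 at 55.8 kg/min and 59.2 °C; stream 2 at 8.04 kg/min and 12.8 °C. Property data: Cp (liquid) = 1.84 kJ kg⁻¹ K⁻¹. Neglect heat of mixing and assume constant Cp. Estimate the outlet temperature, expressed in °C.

T_out = 53.4 °C

Adiabatic, steady state ⇒ Σ ṁᵢCp,ᵢ(T_out − Tᵢ) = 0
T_out = Σ ṁᵢCp,ᵢTᵢ / Σ ṁᵢCp,ᵢ
      = 6267.5 / 117.47 = 53.356 °C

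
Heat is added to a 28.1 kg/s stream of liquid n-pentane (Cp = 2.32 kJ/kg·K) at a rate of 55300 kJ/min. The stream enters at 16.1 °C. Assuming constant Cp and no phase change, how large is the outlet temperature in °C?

T_out = 30.2 °C

Q = 55300 kJ/min = 921.67 kJ/s
ΔT = Q/(ṁ·Cp) = 921.67/(28.1×2.32) = 14.138 K
T_out = 16.1 + 14.138 = 30.238 °C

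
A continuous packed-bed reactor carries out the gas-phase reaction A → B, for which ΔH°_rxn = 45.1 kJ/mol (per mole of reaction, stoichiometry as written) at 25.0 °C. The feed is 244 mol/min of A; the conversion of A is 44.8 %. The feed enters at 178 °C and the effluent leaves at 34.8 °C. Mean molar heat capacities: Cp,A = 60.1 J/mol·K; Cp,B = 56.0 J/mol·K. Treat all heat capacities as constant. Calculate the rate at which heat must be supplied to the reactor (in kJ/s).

Q_in = 47.1 kJ/s

Extent of reaction ξ = 0.448 × 244 = 109.31 mol/min
Reaction term: ξ·ΔH°_rxn = 109.31 × 45.1 = 4930 kJ/min
Sensible, feed 178→25 °C: -2243.7 kJ/min
Outlet flows (mol/min): A 134.69, B 109.31
Sensible, products 25→34.8 °C: 139.32 kJ/min
Q = ΔH = 2825.6 kJ/min = 47.094 kW
Heat supplied = 47.094 kJ/s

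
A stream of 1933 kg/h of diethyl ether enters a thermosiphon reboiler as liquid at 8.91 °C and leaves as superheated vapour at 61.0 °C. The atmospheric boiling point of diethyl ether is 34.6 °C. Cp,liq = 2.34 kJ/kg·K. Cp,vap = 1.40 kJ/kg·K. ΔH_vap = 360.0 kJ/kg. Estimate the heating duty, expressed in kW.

Q = 245 kW

liquid 8.91→34.6 °C: 60.115 kJ/kg
vaporisation at 34.6 °C: 360 kJ/kg
vapour 34.6→61.0 °C: 36.96 kJ/kg
Δh = 60.115 + 360 + 36.96 = 457.07 kJ/kg
Q = ṁ·Δh = 1933 kg/h × 457.07 kJ/kg = 883530 kJ/h
|Q| = 245.42 kW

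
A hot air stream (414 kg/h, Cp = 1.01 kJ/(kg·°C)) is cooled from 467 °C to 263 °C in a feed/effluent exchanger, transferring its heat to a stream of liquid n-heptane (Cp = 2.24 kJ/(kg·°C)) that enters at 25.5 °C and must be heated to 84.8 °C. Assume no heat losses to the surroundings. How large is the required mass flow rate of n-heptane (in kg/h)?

Heat released by hot stream: Q = 414 × 1.01 × (467 − 263) = 85301 kJ/h
Energy balance on cold side (adiabatic exchanger): Q = ṁ_c·Cp_c·(T_c,out − T_c,in)
ṁ_c = 85301 / [2.24 × (84.8 − 25.5)] = 642.17 kg/h

ṁ_c = 642 kg/h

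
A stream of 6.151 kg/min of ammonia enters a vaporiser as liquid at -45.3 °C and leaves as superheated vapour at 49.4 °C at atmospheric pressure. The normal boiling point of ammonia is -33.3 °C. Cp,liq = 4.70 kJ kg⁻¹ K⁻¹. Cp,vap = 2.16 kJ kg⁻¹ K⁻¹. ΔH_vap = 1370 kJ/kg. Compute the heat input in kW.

liquid -45.3→-33.3 °C: 56.4 kJ/kg
vaporisation at -33.3 °C: 1370 kJ/kg
vapour -33.3→49.4 °C: 178.63 kJ/kg
Δh = 56.4 + 1370 + 178.63 = 1605 kJ/kg
Q = ṁ·Δh = 6.151 kg/min × 1605 kJ/kg = 9872.6 kJ/min
|Q| = 164.54 kW

Q = 165 kW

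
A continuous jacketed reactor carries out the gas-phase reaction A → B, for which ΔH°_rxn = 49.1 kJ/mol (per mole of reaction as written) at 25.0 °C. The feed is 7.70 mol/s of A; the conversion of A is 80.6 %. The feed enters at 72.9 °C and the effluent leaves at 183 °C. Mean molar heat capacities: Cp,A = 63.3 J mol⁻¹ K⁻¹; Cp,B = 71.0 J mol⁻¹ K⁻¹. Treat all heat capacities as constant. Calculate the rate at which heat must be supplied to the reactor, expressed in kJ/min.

Q_in = 22000 kJ/min

Extent of reaction ξ = 0.806 × 7.70 = 6.2062 mol/s
Reaction term: ξ·ΔH°_rxn = 6.2062 × 49.1 = 304.72 kJ/s
Sensible, feed 72.9→25 °C: -23.347 kJ/s
Outlet flows (mol/s): A 1.4938, B 6.2062
Sensible, products 25→183 °C: 84.561 kJ/s
Q = ΔH = 365.94 kJ/s = 365.94 kW
Heat supplied = 21956 kJ/min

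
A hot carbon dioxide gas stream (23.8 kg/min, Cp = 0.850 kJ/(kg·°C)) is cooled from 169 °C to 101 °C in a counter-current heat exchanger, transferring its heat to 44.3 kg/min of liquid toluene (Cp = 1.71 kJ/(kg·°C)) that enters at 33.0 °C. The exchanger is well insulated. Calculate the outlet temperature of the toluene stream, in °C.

Heat released by hot stream: Q = 23.8 × 0.850 × (169 − 101) = 1375.6 kJ/min
Energy balance on cold side (adiabatic exchanger): Q = ṁ_c·Cp_c·(T_c,out − T_c,in)
T_c,out = 33.0 + 1375.6/(44.3 × 1.71) = 51.16 °C

T_c,out = 51.2 °C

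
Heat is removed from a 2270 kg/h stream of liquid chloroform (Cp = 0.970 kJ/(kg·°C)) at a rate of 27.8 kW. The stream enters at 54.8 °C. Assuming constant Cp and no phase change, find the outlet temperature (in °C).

T_out = 9.35 °C

Q = 27.8 kW = 100080 kJ/h
ΔT = Q/(ṁ·Cp) = 100080/(2270×0.970) = 45.452 K
T_out = 54.8 − 45.452 = 9.3483 °C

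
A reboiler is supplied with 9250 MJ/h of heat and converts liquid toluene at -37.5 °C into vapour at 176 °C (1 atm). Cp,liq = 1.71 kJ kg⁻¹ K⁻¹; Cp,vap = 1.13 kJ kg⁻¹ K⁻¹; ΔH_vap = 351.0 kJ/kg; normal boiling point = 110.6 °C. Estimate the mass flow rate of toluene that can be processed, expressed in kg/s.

Δh = 1.71×(110.6−-37.5) + 351.0 + 1.13×(176−110.6) = 678.15 kJ/kg
Q = 9250 MJ/h = 2569.4 kJ/s = 2569.4 kJ/s
ṁ = Q/Δh = 2569.4 / 678.15 = 3.7889 kg/s

ṁ = 3.79 kg/s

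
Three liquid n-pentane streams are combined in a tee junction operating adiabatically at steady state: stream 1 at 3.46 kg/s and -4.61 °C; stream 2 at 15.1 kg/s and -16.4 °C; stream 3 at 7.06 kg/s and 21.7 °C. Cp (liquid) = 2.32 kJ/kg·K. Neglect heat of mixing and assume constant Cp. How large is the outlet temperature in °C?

No heat crosses the boundary, so H_out = H_in.
Σ ṁᵢCp,ᵢTᵢ = 3.46×2.32×-4.61 + 15.1×2.32×-16.4 + 7.06×2.32×21.7 = -256.1
Σ ṁᵢCp,ᵢ = 3.46×2.32 + 15.1×2.32 + 7.06×2.32 = 59.438
T_out = -256.1 / 59.438 = -4.3087 °C

T_out = -4.31 °C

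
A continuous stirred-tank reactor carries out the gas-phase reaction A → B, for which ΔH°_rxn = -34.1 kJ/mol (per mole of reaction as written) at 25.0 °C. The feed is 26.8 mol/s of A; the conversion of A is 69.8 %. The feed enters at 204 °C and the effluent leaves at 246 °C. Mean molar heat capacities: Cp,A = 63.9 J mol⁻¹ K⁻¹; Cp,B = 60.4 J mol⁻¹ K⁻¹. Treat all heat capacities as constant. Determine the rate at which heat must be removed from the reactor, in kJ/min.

Extent of reaction ξ = 0.698 × 26.8 = 18.706 mol/s
Reaction term: ξ·ΔH°_rxn = 18.706 × -34.1 = -637.89 kJ/s
Sensible, feed 204→25 °C: -306.54 kJ/s
Outlet flows (mol/s): A 8.0936, B 18.706
Sensible, products 25→246 °C: 364 kJ/s
Q = ΔH = -580.43 kJ/s = -580.43 kW
Heat removed = 34826 kJ/min

Q_out = 34800 kJ/min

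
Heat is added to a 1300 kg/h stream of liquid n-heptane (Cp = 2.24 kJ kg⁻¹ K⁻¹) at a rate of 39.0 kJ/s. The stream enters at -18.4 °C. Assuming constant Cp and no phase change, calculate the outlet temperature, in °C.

T_out = 29.8 °C

Q = 39.0 kJ/s = 140400 kJ/h
ΔT = Q/(ṁ·Cp) = 140400/(1300×2.24) = 48.214 K
T_out = -18.4 + 48.214 = 29.814 °C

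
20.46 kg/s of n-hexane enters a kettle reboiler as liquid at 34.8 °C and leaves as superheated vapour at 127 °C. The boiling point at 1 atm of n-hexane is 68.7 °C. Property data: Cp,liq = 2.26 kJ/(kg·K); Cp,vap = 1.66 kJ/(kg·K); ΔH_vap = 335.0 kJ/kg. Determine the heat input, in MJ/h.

liquid 34.8→68.7 °C: 76.614 kJ/kg
vaporisation at 68.7 °C: 335 kJ/kg
vapour 68.7→127 °C: 96.778 kJ/kg
Δh = 76.614 + 335 + 96.778 = 508.39 kJ/kg
Q = ṁ·Δh = 20.46 kg/s × 508.39 kJ/kg = 10402 kJ/s
|Q| = 10402 kW = 37446 MJ/h

Q = 37400 MJ/h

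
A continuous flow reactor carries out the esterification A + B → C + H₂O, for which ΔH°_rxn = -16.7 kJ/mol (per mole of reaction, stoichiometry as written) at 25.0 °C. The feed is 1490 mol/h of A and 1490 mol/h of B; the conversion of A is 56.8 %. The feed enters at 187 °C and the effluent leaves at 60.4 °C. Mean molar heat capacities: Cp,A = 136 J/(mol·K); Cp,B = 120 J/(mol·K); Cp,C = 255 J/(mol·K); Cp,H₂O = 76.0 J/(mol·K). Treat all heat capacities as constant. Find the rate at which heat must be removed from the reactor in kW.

Q_out = 16.7 kW

Extent of reaction ξ = 0.568 × 1490 = 846.32 mol/h
Reaction term: ξ·ΔH°_rxn = 846.32 × -16.7 = -14134 kJ/h
Sensible, feed 187→25 °C: -61793 kJ/h
Outlet flows (mol/h): A 643.68, B 643.68, C 846.32, H₂O 846.32
Sensible, products 25→60.4 °C: 15750 kJ/h
Q = ΔH = -60177 kJ/h = -16.716 kW
Heat removed = 16.716 kW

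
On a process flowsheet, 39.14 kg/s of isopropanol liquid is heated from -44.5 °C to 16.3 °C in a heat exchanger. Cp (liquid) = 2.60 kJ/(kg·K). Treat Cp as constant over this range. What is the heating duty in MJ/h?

Q = 22300 MJ/h

Q = ṁ·Cp·ΔT = 39.14 × 2.60 × (16.3 − -44.5) = 6187.3 kJ/s
Heating duty = 22274 MJ/h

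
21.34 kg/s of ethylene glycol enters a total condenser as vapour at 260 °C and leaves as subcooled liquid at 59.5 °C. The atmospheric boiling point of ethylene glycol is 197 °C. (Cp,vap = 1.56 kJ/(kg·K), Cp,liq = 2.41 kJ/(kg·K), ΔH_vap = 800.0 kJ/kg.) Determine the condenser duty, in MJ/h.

Q_c = 94500 MJ/h

vapour 260→197 °C: -98.28 kJ/kg
condensation at 197 °C: -800 kJ/kg
liquid 197→59.5 °C: -331.38 kJ/kg
Δh = -98.28 + -800 + -331.38 = -1229.7 kJ/kg
Q = ṁ·Δh = 21.34 kg/s × -1229.7 kJ/kg = -26241 kJ/s
|Q| = 26241 kW = 94467 MJ/h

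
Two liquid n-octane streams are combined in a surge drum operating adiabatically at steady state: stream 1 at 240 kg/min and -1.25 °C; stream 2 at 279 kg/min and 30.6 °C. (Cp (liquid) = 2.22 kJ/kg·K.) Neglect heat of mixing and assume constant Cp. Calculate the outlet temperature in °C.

T_out = 15.9 °C

Adiabatic, steady state ⇒ Σ ṁᵢCp,ᵢ(T_out − Tᵢ) = 0
Σ ṁᵢCp,ᵢTᵢ = 240×2.22×-1.25 + 279×2.22×30.6 = 18287
Σ ṁᵢCp,ᵢ = 240×2.22 + 279×2.22 = 1152.2
T_out = 18287 / 1152.2 = 15.872 °C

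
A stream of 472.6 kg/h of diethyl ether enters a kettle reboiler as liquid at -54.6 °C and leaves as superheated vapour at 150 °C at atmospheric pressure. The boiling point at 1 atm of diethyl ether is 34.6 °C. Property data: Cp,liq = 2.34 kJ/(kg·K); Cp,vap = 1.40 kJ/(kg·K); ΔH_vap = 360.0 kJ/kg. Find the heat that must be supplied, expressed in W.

liquid -54.6→34.6 °C: 208.73 kJ/kg
vaporisation at 34.6 °C: 360 kJ/kg
vapour 34.6→150 °C: 161.56 kJ/kg
Δh = 208.73 + 360 + 161.56 = 730.29 kJ/kg
Q = ṁ·Δh = 472.6 kg/h × 730.29 kJ/kg = 345130 kJ/h
|Q| = 95.871 kW = 95871 W

Q = 95900 W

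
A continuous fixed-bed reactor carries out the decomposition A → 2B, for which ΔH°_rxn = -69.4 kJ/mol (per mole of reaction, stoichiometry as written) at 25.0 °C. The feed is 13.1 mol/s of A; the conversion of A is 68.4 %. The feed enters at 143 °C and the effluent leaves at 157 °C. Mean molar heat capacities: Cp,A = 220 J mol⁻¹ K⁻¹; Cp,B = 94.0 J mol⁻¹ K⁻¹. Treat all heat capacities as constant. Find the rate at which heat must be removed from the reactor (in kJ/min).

Extent of reaction ξ = 0.684 × 13.1 = 8.9604 mol/s
Reaction term: ξ·ΔH°_rxn = 8.9604 × -69.4 = -621.85 kJ/s
Sensible, feed 143→25 °C: -340.08 kJ/s
Outlet flows (mol/s): A 4.1396, B 17.921
Sensible, products 25→157 °C: 342.58 kJ/s
Q = ΔH = -619.35 kJ/s = -619.35 kW
Heat removed = 37161 kJ/min

Q_out = 37200 kJ/min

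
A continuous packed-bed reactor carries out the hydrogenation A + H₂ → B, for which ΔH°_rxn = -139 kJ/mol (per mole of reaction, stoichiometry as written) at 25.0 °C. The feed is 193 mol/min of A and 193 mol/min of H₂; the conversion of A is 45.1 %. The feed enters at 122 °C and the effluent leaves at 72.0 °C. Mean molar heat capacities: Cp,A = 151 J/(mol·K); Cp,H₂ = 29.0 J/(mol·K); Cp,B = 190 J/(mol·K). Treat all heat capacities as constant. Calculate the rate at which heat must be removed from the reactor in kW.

Extent of reaction ξ = 0.451 × 193 = 87.043 mol/min
Reaction term: ξ·ΔH°_rxn = 87.043 × -139 = -12099 kJ/min
Sensible, feed 122→25 °C: -3369.8 kJ/min
Outlet flows (mol/min): A 105.96, H₂ 105.96, B 87.043
Sensible, products 25→72.0 °C: 1673.7 kJ/min
Q = ΔH = -13795 kJ/min = -229.92 kW
Heat removed = 229.92 kW

Q_out = 230 kW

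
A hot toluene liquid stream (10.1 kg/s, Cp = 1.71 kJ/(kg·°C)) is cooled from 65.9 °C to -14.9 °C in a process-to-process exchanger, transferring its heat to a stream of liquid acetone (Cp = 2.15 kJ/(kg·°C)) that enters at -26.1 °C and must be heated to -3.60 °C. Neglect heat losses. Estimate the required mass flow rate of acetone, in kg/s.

Heat released by hot stream: Q = 10.1 × 1.71 × (65.9 − -14.9) = 1395.5 kJ/s
Energy balance on cold side (adiabatic exchanger): Q = ṁ_c·Cp_c·(T_c,out − T_c,in)
ṁ_c = 1395.5 / [2.15 × (-3.60 − -26.1)] = 28.847 kg/s

ṁ_c = 28.8 kg/s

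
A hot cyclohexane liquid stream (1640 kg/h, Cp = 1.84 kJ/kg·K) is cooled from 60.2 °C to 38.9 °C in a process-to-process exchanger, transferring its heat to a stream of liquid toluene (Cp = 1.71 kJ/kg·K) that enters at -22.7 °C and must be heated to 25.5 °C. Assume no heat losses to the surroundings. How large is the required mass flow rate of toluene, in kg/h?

Heat released by hot stream: Q = 1640 × 1.84 × (60.2 − 38.9) = 64275 kJ/h
Energy balance on cold side (adiabatic exchanger): Q = ṁ_c·Cp_c·(T_c,out − T_c,in)
ṁ_c = 64275 / [1.71 × (25.5 − -22.7)] = 779.83 kg/h

ṁ_c = 780 kg/h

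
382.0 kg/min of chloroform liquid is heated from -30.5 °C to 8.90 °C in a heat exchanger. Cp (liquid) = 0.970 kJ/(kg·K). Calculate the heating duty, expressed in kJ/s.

Q = ṁ·Cp·ΔT = 382.0 × 0.970 × (8.90 − -30.5) = 14599 kJ/min
Converting: 14599 / 60 s = 243.32 kW

Q = 243 kJ/s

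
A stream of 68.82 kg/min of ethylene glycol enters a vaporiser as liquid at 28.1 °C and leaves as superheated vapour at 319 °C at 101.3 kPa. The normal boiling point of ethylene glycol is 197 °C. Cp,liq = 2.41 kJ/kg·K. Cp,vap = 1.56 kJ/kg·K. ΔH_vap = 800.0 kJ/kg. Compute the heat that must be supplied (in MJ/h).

Q = 5770 MJ/h

liquid 28.1→197 °C: 407.05 kJ/kg
vaporisation at 197 °C: 800 kJ/kg
vapour 197→319 °C: 190.32 kJ/kg
Δh = 407.05 + 800 + 190.32 = 1397.4 kJ/kg
Q = ṁ·Δh = 68.82 kg/min × 1397.4 kJ/kg = 96167 kJ/min
|Q| = 1602.8 kW = 5770 MJ/h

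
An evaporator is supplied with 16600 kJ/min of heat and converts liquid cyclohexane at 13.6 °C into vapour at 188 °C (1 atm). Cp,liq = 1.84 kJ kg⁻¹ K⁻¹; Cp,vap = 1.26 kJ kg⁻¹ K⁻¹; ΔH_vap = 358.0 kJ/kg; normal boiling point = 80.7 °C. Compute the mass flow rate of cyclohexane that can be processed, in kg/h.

Δh = 1.84×(80.7−13.6) + 358.0 + 1.26×(188−80.7) = 616.66 kJ/kg
Q = 16600 kJ/min = 276.67 kJ/s = 996000 kJ/h
ṁ = Q/Δh = 996000 / 616.66 = 1615.1 kg/h

ṁ = 1620 kg/h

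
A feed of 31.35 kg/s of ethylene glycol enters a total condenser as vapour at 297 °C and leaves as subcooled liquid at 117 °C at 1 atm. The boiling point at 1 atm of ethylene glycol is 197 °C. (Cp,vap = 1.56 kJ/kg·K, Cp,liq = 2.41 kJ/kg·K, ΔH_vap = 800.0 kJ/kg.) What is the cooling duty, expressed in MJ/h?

Q_c = 130000 MJ/h

vapour 297→197 °C: -156 kJ/kg
condensation at 197 °C: -800 kJ/kg
liquid 197→117 °C: -192.8 kJ/kg
Δh = -156 + -800 + -192.8 = -1148.8 kJ/kg
Q = ṁ·Δh = 31.35 kg/s × -1148.8 kJ/kg = -36015 kJ/s
|Q| = 36015 kW = 129650 MJ/h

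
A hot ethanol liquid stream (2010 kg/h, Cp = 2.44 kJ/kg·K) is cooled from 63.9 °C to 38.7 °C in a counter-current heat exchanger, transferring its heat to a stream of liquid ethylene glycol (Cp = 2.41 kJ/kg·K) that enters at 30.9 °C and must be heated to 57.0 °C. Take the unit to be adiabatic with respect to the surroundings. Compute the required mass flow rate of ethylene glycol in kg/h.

Heat released by hot stream: Q = 2010 × 2.44 × (63.9 − 38.7) = 123590 kJ/h
Energy balance on cold side (adiabatic exchanger): Q = ṁ_c·Cp_c·(T_c,out − T_c,in)
ṁ_c = 123590 / [2.41 × (57.0 − 30.9)] = 1964.8 kg/h

ṁ_c = 1960 kg/h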